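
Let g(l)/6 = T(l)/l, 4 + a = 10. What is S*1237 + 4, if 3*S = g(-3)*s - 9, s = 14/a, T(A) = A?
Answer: 6197/3 ≈ 2065.7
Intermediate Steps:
a = 6 (a = -4 + 10 = 6)
g(l) = 6 (g(l) = 6*(l/l) = 6*1 = 6)
s = 7/3 (s = 14/6 = 14*(⅙) = 7/3 ≈ 2.3333)
S = 5/3 (S = (6*(7/3) - 9)/3 = (14 - 9)/3 = (⅓)*5 = 5/3 ≈ 1.6667)
S*1237 + 4 = (5/3)*1237 + 4 = 6185/3 + 4 = 6197/3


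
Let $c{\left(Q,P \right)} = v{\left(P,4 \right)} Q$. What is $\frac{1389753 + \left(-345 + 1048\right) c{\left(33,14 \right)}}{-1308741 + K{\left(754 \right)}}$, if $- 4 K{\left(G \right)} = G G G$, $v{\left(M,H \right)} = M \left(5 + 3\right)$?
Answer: $- \frac{3988041}{108474007} \approx -0.036765$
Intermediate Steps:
$v{\left(M,H \right)} = 8 M$ ($v{\left(M,H \right)} = M 8 = 8 M$)
$K{\left(G \right)} = - \frac{G^{3}}{4}$ ($K{\left(G \right)} = - \frac{G G G}{4} = - \frac{G^{2} G}{4} = - \frac{G^{3}}{4}$)
$c{\left(Q,P \right)} = 8 P Q$
$\frac{1389753 + \left(-345 + 1048\right) c{\left(33,14 \right)}}{-1308741 + K{\left(754 \right)}} = \frac{1389753 + \left(-345 + 1048\right) 8 \cdot 14 \cdot 33}{-1308741 - \frac{754^{3}}{4}} = \frac{1389753 + 703 \cdot 3696}{-1308741 - 107165266} = \frac{1389753 + 2598288}{-1308741 - 107165266} = \frac{3988041}{-108474007} = 3988041 \left(- \frac{1}{108474007}\right) = - \frac{3988041}{108474007}$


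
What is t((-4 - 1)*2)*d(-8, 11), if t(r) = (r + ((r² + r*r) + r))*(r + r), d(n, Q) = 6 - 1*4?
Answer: -7200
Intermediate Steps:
d(n, Q) = 2 (d(n, Q) = 6 - 4 = 2)
t(r) = 2*r*(2*r + 2*r²) (t(r) = (r + ((r² + r²) + r))*(2*r) = (r + (2*r² + r))*(2*r) = (r + (r + 2*r²))*(2*r) = (2*r + 2*r²)*(2*r) = 2*r*(2*r + 2*r²))
t((-4 - 1)*2)*d(-8, 11) = (4*((-4 - 1)*2)²*(1 + (-4 - 1)*2))*2 = (4*(-5*2)²*(1 - 5*2))*2 = (4*(-10)²*(1 - 10))*2 = (4*100*(-9))*2 = -3600*2 = -7200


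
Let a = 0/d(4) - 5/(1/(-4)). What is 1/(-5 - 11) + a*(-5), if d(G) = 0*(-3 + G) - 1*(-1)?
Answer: -1601/16 ≈ -100.06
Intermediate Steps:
d(G) = 1 (d(G) = 0 + 1 = 1)
a = 20 (a = 0/1 - 5/(1/(-4)) = 0*1 - 5/(-¼) = 0 - 5*(-4) = 0 + 20 = 20)
1/(-5 - 11) + a*(-5) = 1/(-5 - 11) + 20*(-5) = 1/(-16) - 100 = -1/16 - 100 = -1601/16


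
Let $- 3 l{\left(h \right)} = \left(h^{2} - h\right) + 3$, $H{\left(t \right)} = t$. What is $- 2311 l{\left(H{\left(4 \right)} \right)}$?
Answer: $11555$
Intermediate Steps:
$l{\left(h \right)} = -1 - \frac{h^{2}}{3} + \frac{h}{3}$ ($l{\left(h \right)} = - \frac{\left(h^{2} - h\right) + 3}{3} = - \frac{3 + h^{2} - h}{3} = -1 - \frac{h^{2}}{3} + \frac{h}{3}$)
$- 2311 l{\left(H{\left(4 \right)} \right)} = - 2311 \left(-1 - \frac{4^{2}}{3} + \frac{1}{3} \cdot 4\right) = - 2311 \left(-1 - \frac{16}{3} + \frac{4}{3}\right) = \left(-2311\right) \left(-5\right) = 11555$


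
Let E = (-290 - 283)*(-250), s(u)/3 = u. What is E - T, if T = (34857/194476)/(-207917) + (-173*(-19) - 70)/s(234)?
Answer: 2033030373897111425/14192638138692 ≈ 1.4325e+5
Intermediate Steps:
s(u) = 3*u
E = 143250 (E = -573*(-250) = 143250)
T = 65039470517575/14192638138692 (T = (34857/194476)/(-207917) + (-173*(-19) - 70)/((3*234)) = (34857*(1/194476))*(-1/207917) + (3287 - 70)/702 = (34857/194476)*(-1/207917) + 3217*(1/702) = -34857/40434866492 + 3217/702 = 65039470517575/14192638138692 ≈ 4.5826)
E - T = 143250 - 1*65039470517575/14192638138692 = 143250 - 65039470517575/14192638138692 = 2033030373897111425/14192638138692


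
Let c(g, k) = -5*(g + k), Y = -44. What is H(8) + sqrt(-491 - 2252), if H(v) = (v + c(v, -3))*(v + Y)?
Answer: 612 + I*sqrt(2743) ≈ 612.0 + 52.374*I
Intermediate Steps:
c(g, k) = -5*g - 5*k
H(v) = (-44 + v)*(15 - 4*v) (H(v) = (v + (-5*v - 5*(-3)))*(v - 44) = (v + (-5*v + 15))*(-44 + v) = (v + (15 - 5*v))*(-44 + v) = (15 - 4*v)*(-44 + v) = (-44 + v)*(15 - 4*v))
H(8) + sqrt(-491 - 2252) = (-660 - 4*8**2 + 191*8) + sqrt(-491 - 2252) = (-660 - 4*64 + 1528) + sqrt(-2743) = (-660 - 256 + 1528) + I*sqrt(2743) = 612 + I*sqrt(2743)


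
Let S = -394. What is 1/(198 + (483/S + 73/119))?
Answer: 46886/9254713 ≈ 0.0050662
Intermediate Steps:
1/(198 + (483/S + 73/119)) = 1/(198 + (483/(-394) + 73/119)) = 1/(198 + (483*(-1/394) + 73*(1/119))) = 1/(198 + (-483/394 + 73/119)) = 1/(198 - 28715/46886) = 1/(9254713/46886) = 46886/9254713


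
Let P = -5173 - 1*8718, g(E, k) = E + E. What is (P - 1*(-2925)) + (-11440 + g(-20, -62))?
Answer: -22446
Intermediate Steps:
g(E, k) = 2*E
P = -13891 (P = -5173 - 8718 = -13891)
(P - 1*(-2925)) + (-11440 + g(-20, -62)) = (-13891 - 1*(-2925)) + (-11440 + 2*(-20)) = (-13891 + 2925) + (-11440 - 40) = -10966 - 11480 = -22446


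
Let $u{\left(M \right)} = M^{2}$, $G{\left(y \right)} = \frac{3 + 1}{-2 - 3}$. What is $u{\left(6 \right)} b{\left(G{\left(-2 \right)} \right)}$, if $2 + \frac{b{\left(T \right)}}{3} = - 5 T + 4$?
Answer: $648$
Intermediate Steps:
$G{\left(y \right)} = - \frac{4}{5}$ ($G{\left(y \right)} = \frac{4}{-5} = 4 \left(- \frac{1}{5}\right) = - \frac{4}{5}$)
$b{\left(T \right)} = 6 - 15 T$ ($b{\left(T \right)} = -6 + 3 \left(- 5 T + 4\right) = -6 + 3 \left(4 - 5 T\right) = -6 - \left(-12 + 15 T\right) = 6 - 15 T$)
$u{\left(6 \right)} b{\left(G{\left(-2 \right)} \right)} = 6^{2} \left(6 - -12\right) = 36 \left(6 + 12\right) = 36 \cdot 18 = 648$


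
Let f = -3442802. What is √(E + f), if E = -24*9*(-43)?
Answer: I*√3433514 ≈ 1853.0*I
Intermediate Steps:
E = 9288 (E = -216*(-43) = 9288)
√(E + f) = √(9288 - 3442802) = √(-3433514) = I*√3433514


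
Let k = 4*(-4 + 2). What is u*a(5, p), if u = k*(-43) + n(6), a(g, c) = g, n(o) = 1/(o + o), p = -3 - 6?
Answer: 20645/12 ≈ 1720.4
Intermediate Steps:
p = -9
n(o) = 1/(2*o)
k = -8 (k = 4*(-2) = -8)
u = 4129/12 (u = -8*(-43) + (½)/6 = 344 + (½)*(⅙) = 344 + 1/12 = 4129/12 ≈ 344.08)
u*a(5, p) = (4129/12)*5 = 20645/12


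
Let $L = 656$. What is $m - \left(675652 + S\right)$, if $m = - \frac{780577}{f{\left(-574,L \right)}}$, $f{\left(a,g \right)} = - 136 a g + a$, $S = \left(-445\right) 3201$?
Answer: $\frac{5477892423079}{7315630} \approx 7.4879 \cdot 10^{5}$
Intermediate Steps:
$S = -1424445$
$f{\left(a,g \right)} = a - 136 a g$ ($f{\left(a,g \right)} = - 136 a g + a = a - 136 a g$)
$m = - \frac{111511}{7315630}$ ($m = - \frac{780577}{\left(-574\right) \left(1 - 89216\right)} = - \frac{780577}{\left(-574\right) \left(-89215\right)} = - \frac{780577}{51209410} = \left(-780577\right) \frac{1}{51209410} = - \frac{111511}{7315630} \approx -0.015243$)
$m - \left(675652 + S\right) = - \frac{111511}{7315630} - -748793 = - \frac{111511}{7315630} + \left(-675652 + 1424445\right) = - \frac{111511}{7315630} + 748793 = \frac{5477892423079}{7315630}$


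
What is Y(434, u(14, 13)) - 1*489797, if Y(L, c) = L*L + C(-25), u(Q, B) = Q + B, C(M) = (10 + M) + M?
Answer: -301481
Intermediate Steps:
C(M) = 10 + 2*M
u(Q, B) = B + Q
Y(L, c) = -40 + L² (Y(L, c) = L*L + (10 + 2*(-25)) = L² + (10 - 50) = L² - 40 = -40 + L²)
Y(434, u(14, 13)) - 1*489797 = (-40 + 434²) - 1*489797 = (-40 + 188356) - 489797 = 188316 - 489797 = -301481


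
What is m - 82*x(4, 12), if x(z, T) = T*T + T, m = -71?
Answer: -12863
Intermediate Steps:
x(z, T) = T + T² (x(z, T) = T² + T = T + T²)
m - 82*x(4, 12) = -71 - 984*(1 + 12) = -71 - 984*13 = -71 - 82*156 = -71 - 12792 = -12863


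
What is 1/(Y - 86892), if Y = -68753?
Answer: -1/155645 ≈ -6.4249e-6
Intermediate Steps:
1/(Y - 86892) = 1/(-68753 - 86892) = 1/(-155645) = -1/155645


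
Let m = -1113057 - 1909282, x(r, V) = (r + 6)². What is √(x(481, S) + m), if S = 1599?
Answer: I*√2785170 ≈ 1668.9*I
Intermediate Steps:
x(r, V) = (6 + r)²
m = -3022339
√(x(481, S) + m) = √((6 + 481)² - 3022339) = √(487² - 3022339) = √(237169 - 3022339) = √(-2785170) = I*√2785170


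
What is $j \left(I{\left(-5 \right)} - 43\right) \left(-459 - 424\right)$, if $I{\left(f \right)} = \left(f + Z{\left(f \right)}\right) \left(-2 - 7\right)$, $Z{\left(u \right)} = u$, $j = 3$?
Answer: $-124503$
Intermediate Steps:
$I{\left(f \right)} = - 18 f$ ($I{\left(f \right)} = \left(f + f\right) \left(-2 - 7\right) = 2 f \left(-9\right) = - 18 f$)
$j \left(I{\left(-5 \right)} - 43\right) \left(-459 - 424\right) = 3 \left(\left(-18\right) \left(-5\right) - 43\right) \left(-459 - 424\right) = 3 \left(90 - 43\right) \left(-883\right) = 3 \cdot 47 \left(-883\right) = 3 \left(-41501\right) = -124503$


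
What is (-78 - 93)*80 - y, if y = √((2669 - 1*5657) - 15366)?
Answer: -13680 - I*√18354 ≈ -13680.0 - 135.48*I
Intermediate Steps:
y = I*√18354 (y = √((2669 - 5657) - 15366) = √(-2988 - 15366) = √(-18354) = I*√18354 ≈ 135.48*I)
(-78 - 93)*80 - y = (-78 - 93)*80 - I*√18354 = -171*80 - I*√18354 = -13680 - I*√18354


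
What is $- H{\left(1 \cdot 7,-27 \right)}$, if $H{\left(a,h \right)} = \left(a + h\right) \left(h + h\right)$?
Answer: $-1080$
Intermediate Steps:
$H{\left(a,h \right)} = 2 h \left(a + h\right)$ ($H{\left(a,h \right)} = \left(a + h\right) 2 h = 2 h \left(a + h\right)$)
$- H{\left(1 \cdot 7,-27 \right)} = - 2 \left(-27\right) \left(1 \cdot 7 - 27\right) = - 2 \left(-27\right) \left(7 - 27\right) = - 2 \left(-27\right) \left(-20\right) = \left(-1\right) 1080 = -1080$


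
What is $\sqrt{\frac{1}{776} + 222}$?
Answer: $\frac{\sqrt{33420962}}{388} \approx 14.9$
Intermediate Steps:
$\sqrt{\frac{1}{776} + 222} = \sqrt{\frac{172273}{776}} = \frac{\sqrt{33420962}}{388}$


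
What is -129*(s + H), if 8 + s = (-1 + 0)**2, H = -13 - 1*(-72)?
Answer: -6708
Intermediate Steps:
H = 59 (H = -13 + 72 = 59)
s = -7 (s = -8 + (-1 + 0)**2 = -8 + (-1)**2 = -8 + 1 = -7)
-129*(s + H) = -129*(-7 + 59) = -129*52 = -6708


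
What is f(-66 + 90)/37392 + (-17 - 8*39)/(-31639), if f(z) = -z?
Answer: 480943/49293562 ≈ 0.0097567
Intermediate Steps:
f(-66 + 90)/37392 + (-17 - 8*39)/(-31639) = -(-66 + 90)/37392 + (-17 - 8*39)/(-31639) = -1*24*(1/37392) + (-17 - 312)*(-1/31639) = -24*1/37392 - 329*(-1/31639) = -1/1558 + 329/31639 = 480943/49293562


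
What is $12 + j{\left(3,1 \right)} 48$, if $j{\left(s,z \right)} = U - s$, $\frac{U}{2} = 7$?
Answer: $540$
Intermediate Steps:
$U = 14$ ($U = 2 \cdot 7 = 14$)
$j{\left(s,z \right)} = 14 - s$
$12 + j{\left(3,1 \right)} 48 = 12 + \left(14 - 3\right) 48 = 12 + 11 \cdot 48 = 12 + 528 = 540$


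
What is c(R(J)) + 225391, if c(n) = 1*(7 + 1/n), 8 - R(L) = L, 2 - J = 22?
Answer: 6311145/28 ≈ 2.2540e+5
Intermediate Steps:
J = -20 (J = 2 - 1*22 = 2 - 22 = -20)
R(L) = 8 - L
c(n) = 7 + 1/n (c(n) = 1*(7 + 1/n) = 7 + 1/n)
c(R(J)) + 225391 = (7 + 1/(8 - 1*(-20))) + 225391 = (7 + 1/(8 + 20)) + 225391 = (7 + 1/28) + 225391 = 197/28 + 225391 = 6311145/28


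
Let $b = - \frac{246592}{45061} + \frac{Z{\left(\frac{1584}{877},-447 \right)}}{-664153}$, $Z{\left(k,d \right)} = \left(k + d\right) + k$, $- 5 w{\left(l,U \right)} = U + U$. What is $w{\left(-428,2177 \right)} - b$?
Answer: $- \frac{113558448623219309}{131231641690205} \approx -865.33$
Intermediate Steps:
$w{\left(l,U \right)} = - \frac{2 U}{5}$ ($w{\left(l,U \right)} = - \frac{U + U}{5} = - \frac{2 U}{5}$)
$Z{\left(k,d \right)} = d + 2 k$ ($Z{\left(k,d \right)} = \left(d + k\right) + k = d + 2 k$)
$b = - \frac{143612992122241}{26246328338041}$ ($b = - \frac{246592}{45061} + \frac{-447 + 2 \cdot \frac{1584}{877}}{-664153} = \left(-246592\right) \frac{1}{45061} + \left(-447 + 2 \cdot 1584 \cdot \frac{1}{877}\right) \left(- \frac{1}{664153}\right) = - \frac{246592}{45061} + \left(-447 + 2 \cdot \frac{1584}{877}\right) \left(- \frac{1}{664153}\right) = - \frac{246592}{45061} + \left(-447 + \frac{3168}{877}\right) \left(- \frac{1}{664153}\right) = - \frac{246592}{45061} - - \frac{388851}{582462181} = - \frac{246592}{45061} + \frac{388851}{582462181} = - \frac{143612992122241}{26246328338041} \approx -5.4717$)
$w{\left(-428,2177 \right)} - b = \left(- \frac{2}{5}\right) 2177 - - \frac{143612992122241}{26246328338041} = - \frac{4354}{5} + \frac{143612992122241}{26246328338041} = - \frac{113558448623219309}{131231641690205}$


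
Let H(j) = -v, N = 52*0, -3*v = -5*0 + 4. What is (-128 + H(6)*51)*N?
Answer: 0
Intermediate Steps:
v = -4/3 (v = -(-5*0 + 4)/3 = -(0 + 4)/3 = -⅓*4 = -4/3 ≈ -1.3333)
N = 0
H(j) = 4/3 (H(j) = -1*(-4/3) = 4/3)
(-128 + H(6)*51)*N = (-128 + (4/3)*51)*0 = (-128 + 68)*0 = -60*0 = 0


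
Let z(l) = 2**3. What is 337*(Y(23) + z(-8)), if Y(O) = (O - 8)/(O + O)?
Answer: 129071/46 ≈ 2805.9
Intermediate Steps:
z(l) = 8
Y(O) = (-8 + O)/(2*O) (Y(O) = (-8 + O)/((2*O)) = (-8 + O)*(1/(2*O)) = (-8 + O)/(2*O))
337*(Y(23) + z(-8)) = 337*((1/2)*(-8 + 23)/23 + 8) = 337*((1/2)*(1/23)*15 + 8) = 337*(15/46 + 8) = 337*(383/46) = 129071/46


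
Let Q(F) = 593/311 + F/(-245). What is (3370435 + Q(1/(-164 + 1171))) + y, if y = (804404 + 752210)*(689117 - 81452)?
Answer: 72577607269230773609/76728365 ≈ 9.4590e+11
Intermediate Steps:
Q(F) = 593/311 - F/245 (Q(F) = 593*(1/311) + F*(-1/245) = 593/311 - F/245)
y = 945899846310 (y = 1556614*607665 = 945899846310)
(3370435 + Q(1/(-164 + 1171))) + y = (3370435 + (593/311 - 1/(245*(-164 + 1171)))) + 945899846310 = (3370435 + (593/311 - 1/245/1007)) + 945899846310 = (3370435 + (593/311 - 1/245*1/1007)) + 945899846310 = (3370435 + (593/311 - 1/246715)) + 945899846310 = (3370435 + 146301684/76728365) + 945899846310 = 258608113190459/76728365 + 945899846310 = 72577607269230773609/76728365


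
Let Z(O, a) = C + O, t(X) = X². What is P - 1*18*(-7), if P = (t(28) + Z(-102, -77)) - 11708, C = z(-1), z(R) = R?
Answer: -10901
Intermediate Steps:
C = -1
Z(O, a) = -1 + O
P = -11027 (P = (28² + (-1 - 102)) - 11708 = (784 - 103) - 11708 = 681 - 11708 = -11027)
P - 1*18*(-7) = -11027 - 1*18*(-7) = -11027 - 18*(-7) = -11027 + 126 = -10901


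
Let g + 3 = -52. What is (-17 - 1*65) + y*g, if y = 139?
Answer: -7727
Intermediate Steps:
g = -55 (g = -3 - 52 = -55)
(-17 - 1*65) + y*g = (-17 - 1*65) + 139*(-55) = (-17 - 65) - 7645 = -82 - 7645 = -7727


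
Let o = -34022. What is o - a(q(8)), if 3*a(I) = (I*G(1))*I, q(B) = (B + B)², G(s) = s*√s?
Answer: -167602/3 ≈ -55867.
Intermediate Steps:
G(s) = s^(3/2)
q(B) = 4*B² (q(B) = (2*B)² = 4*B²)
a(I) = I²/3 (a(I) = ((I*1^(3/2))*I)/3 = ((I*1)*I)/3 = (I*I)/3 = I²/3)
o - a(q(8)) = -34022 - (4*8²)²/3 = -34022 - (4*64)²/3 = -34022 - 256²/3 = -34022 - 65536/3 = -167602/3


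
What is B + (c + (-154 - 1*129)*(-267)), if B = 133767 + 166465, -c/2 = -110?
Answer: 376013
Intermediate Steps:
c = 220 (c = -2*(-110) = 220)
B = 300232
B + (c + (-154 - 1*129)*(-267)) = 300232 + (220 + (-154 - 1*129)*(-267)) = 300232 + (220 + (-154 - 129)*(-267)) = 300232 + (220 - 283*(-267)) = 300232 + (220 + 75561) = 300232 + 75781 = 376013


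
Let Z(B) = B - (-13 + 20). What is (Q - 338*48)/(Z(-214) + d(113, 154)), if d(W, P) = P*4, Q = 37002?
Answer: 20778/395 ≈ 52.603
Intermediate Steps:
d(W, P) = 4*P
Z(B) = -7 + B (Z(B) = B - 1*7 = B - 7 = -7 + B)
(Q - 338*48)/(Z(-214) + d(113, 154)) = (37002 - 338*48)/((-7 - 214) + 4*154) = (37002 - 16224)/(-221 + 616) = 20778/395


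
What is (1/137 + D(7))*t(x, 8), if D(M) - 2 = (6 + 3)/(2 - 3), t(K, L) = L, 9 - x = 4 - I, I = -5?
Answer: -7664/137 ≈ -55.942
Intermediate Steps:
x = 0 (x = 9 - (4 - 1*(-5)) = 9 - (4 + 5) = 9 - 1*9 = 9 - 9 = 0)
D(M) = -7 (D(M) = 2 + (6 + 3)/(2 - 3) = 2 + 9/(-1) = 2 + 9*(-1) = 2 - 9 = -7)
(1/137 + D(7))*t(x, 8) = (1/137 - 7)*8 = -958/137*8 = -7664/137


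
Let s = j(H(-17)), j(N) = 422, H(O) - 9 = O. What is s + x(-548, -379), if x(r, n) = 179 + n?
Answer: 222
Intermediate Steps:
H(O) = 9 + O
s = 422
s + x(-548, -379) = 422 + (179 - 379) = 422 - 200 = 222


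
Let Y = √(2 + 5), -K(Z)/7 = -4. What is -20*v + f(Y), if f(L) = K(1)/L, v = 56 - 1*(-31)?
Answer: -1740 + 4*√7 ≈ -1729.4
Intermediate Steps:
K(Z) = 28 (K(Z) = -7*(-4) = 28)
v = 87 (v = 56 + 31 = 87)
Y = √7 ≈ 2.6458
f(L) = 28/L
-20*v + f(Y) = -20*87 + 28/(√7) = -1740 + 28*(√7/7) = -1740 + 4*√7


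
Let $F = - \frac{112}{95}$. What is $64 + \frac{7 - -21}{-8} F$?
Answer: $\frac{6472}{95} \approx 68.126$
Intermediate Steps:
$F = - \frac{112}{95}$ ($F = \left(-112\right) \frac{1}{95} = - \frac{112}{95} \approx -1.1789$)
$64 + \frac{7 - -21}{-8} F = 64 + \frac{7 - -21}{-8} \left(- \frac{112}{95}\right) = 64 + \left(7 + 21\right) \left(- \frac{1}{8}\right) \left(- \frac{112}{95}\right) = 64 + 28 \left(- \frac{1}{8}\right) \left(- \frac{112}{95}\right) = 64 - - \frac{392}{95} = 64 + \frac{392}{95} = \frac{6472}{95}$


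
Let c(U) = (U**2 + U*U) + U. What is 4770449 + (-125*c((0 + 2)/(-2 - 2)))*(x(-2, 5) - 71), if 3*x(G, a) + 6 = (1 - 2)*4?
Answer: 4770449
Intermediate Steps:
x(G, a) = -10/3 (x(G, a) = -2 + ((1 - 2)*4)/3 = -2 + (-1*4)/3 = -2 + (1/3)*(-4) = -2 - 4/3 = -10/3)
c(U) = U + 2*U**2 (c(U) = (U**2 + U**2) + U = 2*U**2 + U = U + 2*U**2)
4770449 + (-125*c((0 + 2)/(-2 - 2)))*(x(-2, 5) - 71) = 4770449 + (-125*(0 + 2)/(-2 - 2)*(1 + 2*((0 + 2)/(-2 - 2))))*(-10/3 - 71) = 4770449 - 125*2/(-4)*(1 + 2*(2/(-4)))*(-223/3) = 4770449 - 125*2*(-1/4)*(1 + 2*(2*(-1/4)))*(-223/3) = 4770449 - (-125)*(1 + 2*(-1/2))/2*(-223/3) = 4770449 - (-125)*(1 - 1)/2*(-223/3) = 4770449 - (-125)*0/2*(-223/3) = 4770449 - 125*0*(-223/3) = 4770449 + 0*(-223/3) = 4770449 + 0 = 4770449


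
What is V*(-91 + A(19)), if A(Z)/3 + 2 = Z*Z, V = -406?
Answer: -400316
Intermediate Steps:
A(Z) = -6 + 3*Z**2 (A(Z) = -6 + 3*(Z*Z) = -6 + 3*Z**2)
V*(-91 + A(19)) = -406*(-91 + (-6 + 3*19**2)) = -406*(-91 + (-6 + 3*361)) = -406*(-91 + (-6 + 1083)) = -406*(-91 + 1077) = -406*986 = -400316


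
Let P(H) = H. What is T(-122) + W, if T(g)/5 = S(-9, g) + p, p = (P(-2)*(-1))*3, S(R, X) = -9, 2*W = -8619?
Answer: -8649/2 ≈ -4324.5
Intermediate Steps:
W = -8619/2 (W = (½)*(-8619) = -8619/2 ≈ -4309.5)
p = 6 (p = -2*(-1)*3 = 2*3 = 6)
T(g) = -15 (T(g) = 5*(-9 + 6) = 5*(-3) = -15)
T(-122) + W = -15 - 8619/2 = -8649/2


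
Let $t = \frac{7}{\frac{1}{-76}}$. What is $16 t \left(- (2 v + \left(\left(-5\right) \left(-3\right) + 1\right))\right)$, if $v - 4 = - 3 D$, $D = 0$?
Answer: $204288$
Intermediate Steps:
$v = 4$ ($v = 4 - 0 = 4 + 0 = 4$)
$t = -532$ ($t = \frac{7}{- \frac{1}{76}} = 7 \left(-76\right) = -532$)
$16 t \left(- (2 v + \left(\left(-5\right) \left(-3\right) + 1\right))\right) = 16 \left(-532\right) \left(- (2 \cdot 4 + \left(\left(-5\right) \left(-3\right) + 1\right))\right) = - 8512 \left(- (8 + \left(15 + 1\right))\right) = - 8512 \left(- (8 + 16)\right) = - 8512 \left(\left(-1\right) 24\right) = \left(-8512\right) \left(-24\right) = 204288$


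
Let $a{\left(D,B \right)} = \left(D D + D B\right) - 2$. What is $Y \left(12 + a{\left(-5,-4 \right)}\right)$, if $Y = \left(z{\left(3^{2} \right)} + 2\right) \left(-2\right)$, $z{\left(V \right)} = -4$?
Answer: $220$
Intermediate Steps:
$a{\left(D,B \right)} = -2 + D^{2} + B D$ ($a{\left(D,B \right)} = \left(D^{2} + B D\right) - 2 = -2 + D^{2} + B D$)
$Y = 4$ ($Y = \left(-4 + 2\right) \left(-2\right) = \left(-2\right) \left(-2\right) = 4$)
$Y \left(12 + a{\left(-5,-4 \right)}\right) = 4 \left(12 - \left(-18 - 25\right)\right) = 4 \left(12 + \left(-2 + 25 + 20\right)\right) = 4 \left(12 + 43\right) = 4 \cdot 55 = 220$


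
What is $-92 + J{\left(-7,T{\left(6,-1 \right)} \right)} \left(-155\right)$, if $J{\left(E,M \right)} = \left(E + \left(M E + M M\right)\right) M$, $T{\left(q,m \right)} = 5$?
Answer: $13083$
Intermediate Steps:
$J{\left(E,M \right)} = M \left(E + M^{2} + E M\right)$ ($J{\left(E,M \right)} = \left(E + \left(E M + M^{2}\right)\right) M = \left(E + \left(M^{2} + E M\right)\right) M = \left(E + M^{2} + E M\right) M = M \left(E + M^{2} + E M\right)$)
$-92 + J{\left(-7,T{\left(6,-1 \right)} \right)} \left(-155\right) = -92 + 5 \left(-7 + 5^{2} - 35\right) \left(-155\right) = -92 + 5 \left(-7 + 25 - 35\right) \left(-155\right) = -92 + 5 \left(-17\right) \left(-155\right) = -92 - -13175 = -92 + 13175 = 13083$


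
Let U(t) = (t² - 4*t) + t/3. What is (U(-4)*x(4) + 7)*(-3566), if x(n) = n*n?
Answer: -5324038/3 ≈ -1.7747e+6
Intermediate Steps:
x(n) = n²
U(t) = t² - 11*t/3 (U(t) = (t² - 4*t) + t*(⅓) = (t² - 4*t) + t/3 = t² - 11*t/3)
(U(-4)*x(4) + 7)*(-3566) = (((⅓)*(-4)*(-11 + 3*(-4)))*4² + 7)*(-3566) = (((⅓)*(-4)*(-11 - 12))*16 + 7)*(-3566) = (((⅓)*(-4)*(-23))*16 + 7)*(-3566) = ((92/3)*16 + 7)*(-3566) = (1472/3 + 7)*(-3566) = (1493/3)*(-3566) = -5324038/3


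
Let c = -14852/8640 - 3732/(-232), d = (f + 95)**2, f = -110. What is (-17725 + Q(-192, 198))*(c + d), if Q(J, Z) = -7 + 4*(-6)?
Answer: -66558201757/15660 ≈ -4.2502e+6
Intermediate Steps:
Q(J, Z) = -31 (Q(J, Z) = -7 - 24 = -31)
d = 225 (d = (-110 + 95)**2 = (-15)**2 = 225)
c = 899963/62640 (c = -14852*1/8640 - 3732*(-1/232) = -3713/2160 + 933/58 = 899963/62640 ≈ 14.367)
(-17725 + Q(-192, 198))*(c + d) = (-17725 - 31)*(899963/62640 + 225) = -17756*14993963/62640 = -66558201757/15660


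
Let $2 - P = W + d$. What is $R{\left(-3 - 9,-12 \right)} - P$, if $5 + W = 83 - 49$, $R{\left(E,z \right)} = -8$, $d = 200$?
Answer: $219$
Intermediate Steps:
$W = 29$ ($W = -5 + \left(83 - 49\right) = -5 + 34 = 29$)
$P = -227$ ($P = 2 - \left(29 + 200\right) = 2 - 229 = -227$)
$R{\left(-3 - 9,-12 \right)} - P = -8 - -227 = -8 + 227 = 219$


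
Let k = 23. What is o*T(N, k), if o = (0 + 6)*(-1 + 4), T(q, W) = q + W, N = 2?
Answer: 450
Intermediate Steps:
T(q, W) = W + q
o = 18 (o = 6*3 = 18)
o*T(N, k) = 18*(23 + 2) = 18*25 = 450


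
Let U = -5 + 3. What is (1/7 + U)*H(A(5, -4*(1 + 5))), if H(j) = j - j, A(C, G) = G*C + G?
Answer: 0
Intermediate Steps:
A(C, G) = G + C*G (A(C, G) = C*G + G = G + C*G)
U = -2
H(j) = 0
(1/7 + U)*H(A(5, -4*(1 + 5))) = (1/7 - 2)*0 = (⅐ - 2)*0 = -13/7*0 = 0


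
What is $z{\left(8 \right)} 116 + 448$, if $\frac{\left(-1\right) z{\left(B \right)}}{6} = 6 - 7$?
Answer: $1144$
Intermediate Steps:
$z{\left(B \right)} = 6$ ($z{\left(B \right)} = - 6 \left(6 - 7\right) = \left(-6\right) \left(-1\right) = 6$)
$z{\left(8 \right)} 116 + 448 = 6 \cdot 116 + 448 = 696 + 448 = 1144$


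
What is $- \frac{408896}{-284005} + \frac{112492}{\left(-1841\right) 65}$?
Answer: $\frac{3396449876}{6797091665} \approx 0.49969$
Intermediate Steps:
$- \frac{408896}{-284005} + \frac{112492}{\left(-1841\right) 65} = \left(-408896\right) \left(- \frac{1}{284005}\right) + \frac{112492}{-119665} = \frac{408896}{284005} + 112492 \left(- \frac{1}{119665}\right) = \frac{408896}{284005} - \frac{112492}{119665} = \frac{3396449876}{6797091665}$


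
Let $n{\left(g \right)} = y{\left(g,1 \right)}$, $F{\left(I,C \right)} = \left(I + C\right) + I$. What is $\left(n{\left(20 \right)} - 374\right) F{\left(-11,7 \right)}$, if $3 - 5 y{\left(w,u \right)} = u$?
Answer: $5604$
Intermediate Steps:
$y{\left(w,u \right)} = \frac{3}{5} - \frac{u}{5}$
$F{\left(I,C \right)} = C + 2 I$ ($F{\left(I,C \right)} = \left(C + I\right) + I = C + 2 I$)
$n{\left(g \right)} = \frac{2}{5}$ ($n{\left(g \right)} = \frac{3}{5} - \frac{1}{5} = \frac{2}{5}$)
$\left(n{\left(20 \right)} - 374\right) F{\left(-11,7 \right)} = \left(\frac{2}{5} - 374\right) \left(7 + 2 \left(-11\right)\right) = - \frac{1868 \left(7 - 22\right)}{5} = \left(- \frac{1868}{5}\right) \left(-15\right) = 5604$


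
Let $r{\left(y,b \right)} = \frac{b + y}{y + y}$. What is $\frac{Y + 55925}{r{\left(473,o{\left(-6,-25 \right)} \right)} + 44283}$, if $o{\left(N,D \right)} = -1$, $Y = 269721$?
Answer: $\frac{154030558}{20946095} \approx 7.3537$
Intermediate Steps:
$r{\left(y,b \right)} = \frac{b + y}{2 y}$
$\frac{Y + 55925}{r{\left(473,o{\left(-6,-25 \right)} \right)} + 44283} = \frac{269721 + 55925}{\frac{-1 + 473}{2 \cdot 473} + 44283} = \frac{325646}{\frac{1}{2} \cdot \frac{1}{473} \cdot 472 + 44283} = \frac{325646}{\frac{236}{473} + 44283} = \frac{325646}{\frac{20946095}{473}} = 325646 \cdot \frac{473}{20946095} = \frac{154030558}{20946095}$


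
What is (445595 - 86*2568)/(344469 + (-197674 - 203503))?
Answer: -224747/56708 ≈ -3.9632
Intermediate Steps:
(445595 - 86*2568)/(344469 + (-197674 - 203503)) = (445595 - 220848)/(344469 - 401177) = 224747/(-56708) = 224747*(-1/56708) = -224747/56708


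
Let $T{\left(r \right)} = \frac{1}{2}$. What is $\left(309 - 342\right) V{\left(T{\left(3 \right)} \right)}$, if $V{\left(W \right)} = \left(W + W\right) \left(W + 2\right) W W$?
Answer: $- \frac{165}{8} \approx -20.625$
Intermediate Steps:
$T{\left(r \right)} = \frac{1}{2}$
$V{\left(W \right)} = 2 W^{3} \left(2 + W\right)$ ($V{\left(W \right)} = 2 W \left(2 + W\right) W W = 2 W^{2} \left(2 + W\right) W = 2 W^{3} \left(2 + W\right)$)
$\left(309 - 342\right) V{\left(T{\left(3 \right)} \right)} = \left(309 - 342\right) \frac{2 \left(2 + \frac{1}{2}\right)}{8} = \left(309 - 342\right) 2 \cdot \frac{1}{8} \cdot \frac{5}{2} = \left(-33\right) \frac{5}{8} = - \frac{165}{8}$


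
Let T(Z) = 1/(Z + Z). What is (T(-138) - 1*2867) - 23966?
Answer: -7405909/276 ≈ -26833.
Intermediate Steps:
T(Z) = 1/(2*Z)
(T(-138) - 1*2867) - 23966 = ((½)/(-138) - 1*2867) - 23966 = ((½)*(-1/138) - 2867) - 23966 = (-1/276 - 2867) - 23966 = -791293/276 - 23966 = -7405909/276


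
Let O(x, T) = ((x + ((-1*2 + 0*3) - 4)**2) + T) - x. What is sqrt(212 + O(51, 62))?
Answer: sqrt(310) ≈ 17.607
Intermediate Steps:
O(x, T) = 36 + T (O(x, T) = ((x + ((-2 + 0) - 4)**2) + T) - x = ((x + (-2 - 4)**2) + T) - x = ((x + (-6)**2) + T) - x = ((x + 36) + T) - x = ((36 + x) + T) - x = (36 + T + x) - x = 36 + T)
sqrt(212 + O(51, 62)) = sqrt(212 + (36 + 62)) = sqrt(212 + 98) = sqrt(310)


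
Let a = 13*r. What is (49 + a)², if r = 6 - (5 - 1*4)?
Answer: 12996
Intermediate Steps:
r = 5 (r = 6 - (5 - 4) = 6 - 1*1 = 6 - 1 = 5)
a = 65 (a = 13*5 = 65)
(49 + a)² = (49 + 65)² = 114² = 12996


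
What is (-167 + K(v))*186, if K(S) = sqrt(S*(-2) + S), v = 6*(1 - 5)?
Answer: -31062 + 372*sqrt(6) ≈ -30151.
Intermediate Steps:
v = -24 (v = 6*(-4) = -24)
K(S) = sqrt(-S) (K(S) = sqrt(-2*S + S) = sqrt(-S))
(-167 + K(v))*186 = (-167 + sqrt(-1*(-24)))*186 = (-167 + sqrt(24))*186 = (-167 + 2*sqrt(6))*186 = -31062 + 372*sqrt(6)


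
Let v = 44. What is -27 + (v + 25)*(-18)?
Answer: -1269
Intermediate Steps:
-27 + (v + 25)*(-18) = -27 + (44 + 25)*(-18) = -27 + 69*(-18) = -27 - 1242 = -1269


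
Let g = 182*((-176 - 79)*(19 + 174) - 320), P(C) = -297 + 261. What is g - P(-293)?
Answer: -9015334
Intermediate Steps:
P(C) = -36
g = -9015370 (g = 182*(-255*193 - 320) = 182*(-49215 - 320) = 182*(-49535) = -9015370)
g - P(-293) = -9015370 - 1*(-36) = -9015370 + 36 = -9015334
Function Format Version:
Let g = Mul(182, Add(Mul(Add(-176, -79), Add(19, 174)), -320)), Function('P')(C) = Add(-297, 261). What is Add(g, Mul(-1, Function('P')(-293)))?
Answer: -9015334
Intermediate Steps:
Function('P')(C) = -36
g = -9015370 (g = Mul(182, Add(Mul(-255, 193), -320)) = Mul(182, Add(-49215, -320)) = Mul(182, -49535) = -9015370)
Add(g, Mul(-1, Function('P')(-293))) = Add(-9015370, Mul(-1, -36)) = Add(-9015370, 36) = -9015334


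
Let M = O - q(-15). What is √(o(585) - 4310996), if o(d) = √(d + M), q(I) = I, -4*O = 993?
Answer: √(-17243984 + 2*√1407)/2 ≈ 2076.3*I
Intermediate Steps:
O = -993/4 (O = -¼*993 = -993/4 ≈ -248.25)
M = -933/4 (M = -993/4 - 1*(-15) = -993/4 + 15 = -933/4 ≈ -233.25)
o(d) = √(-933/4 + d) (o(d) = √(d - 933/4) = √(-933/4 + d))
√(o(585) - 4310996) = √(√(-933 + 4*585)/2 - 4310996) = √(√(-933 + 2340)/2 - 4310996) = √(√1407/2 - 4310996) = √(-4310996 + √1407/2)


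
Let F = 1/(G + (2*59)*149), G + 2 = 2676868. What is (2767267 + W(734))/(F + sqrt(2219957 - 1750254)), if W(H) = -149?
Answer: -7455855560864/3410067276753542911 + 20089415104258883072*sqrt(469703)/3410067276753542911 ≈ 4037.5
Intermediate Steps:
G = 2676866 (G = -2 + 2676868 = 2676866)
F = 1/2694448 (F = 1/(2676866 + (2*59)*149) = 1/(2676866 + 118*149) = 1/(2676866 + 17582) = 1/2694448 ≈ 3.7113e-7)
(2767267 + W(734))/(F + sqrt(2219957 - 1750254)) = (2767267 - 149)/(1/2694448 + sqrt(2219957 - 1750254)) = 2767118/(1/2694448 + sqrt(469703))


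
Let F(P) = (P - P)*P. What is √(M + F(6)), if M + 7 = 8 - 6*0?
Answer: 1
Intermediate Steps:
F(P) = 0 (F(P) = 0*P = 0)
M = 1 (M = -7 + (8 - 6*0) = -7 + (8 + 0) = -7 + 8 = 1)
√(M + F(6)) = √(1 + 0) = √1 = 1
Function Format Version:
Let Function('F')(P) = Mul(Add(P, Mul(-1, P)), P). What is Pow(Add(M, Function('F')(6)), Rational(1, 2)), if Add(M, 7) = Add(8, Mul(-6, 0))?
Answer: 1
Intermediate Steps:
Function('F')(P) = 0 (Function('F')(P) = Mul(0, P) = 0)
M = 1 (M = Add(-7, Add(8, Mul(-6, 0))) = Add(-7, Add(8, 0)) = Add(-7, 8) = 1)
Pow(Add(M, Function('F')(6)), Rational(1, 2)) = Pow(Add(1, 0), Rational(1, 2)) = Pow(1, Rational(1, 2)) = 1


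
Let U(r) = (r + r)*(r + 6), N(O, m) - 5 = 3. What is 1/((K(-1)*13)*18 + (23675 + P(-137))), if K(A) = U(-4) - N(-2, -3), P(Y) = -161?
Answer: 1/17898 ≈ 5.5872e-5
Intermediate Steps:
N(O, m) = 8 (N(O, m) = 5 + 3 = 8)
U(r) = 2*r*(6 + r) (U(r) = (2*r)*(6 + r) = 2*r*(6 + r))
K(A) = -24 (K(A) = 2*(-4)*(6 - 4) - 1*8 = 2*(-4)*2 - 8 = -16 - 8 = -24)
1/((K(-1)*13)*18 + (23675 + P(-137))) = 1/(-24*13*18 + (23675 - 161)) = 1/(-312*18 + 23514) = 1/(-5616 + 23514) = 1/17898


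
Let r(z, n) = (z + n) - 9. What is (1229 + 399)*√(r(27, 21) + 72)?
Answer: 1628*√111 ≈ 17152.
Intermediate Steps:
r(z, n) = -9 + n + z (r(z, n) = (n + z) - 9 = -9 + n + z)
(1229 + 399)*√(r(27, 21) + 72) = (1229 + 399)*√((-9 + 21 + 27) + 72) = 1628*√(39 + 72) = 1628*√111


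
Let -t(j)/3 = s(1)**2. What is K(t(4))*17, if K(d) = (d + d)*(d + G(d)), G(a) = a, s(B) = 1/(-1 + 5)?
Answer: 153/64 ≈ 2.3906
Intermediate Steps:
s(B) = 1/4
t(j) = -3/16 (t(j) = -3*(1/4)**2 = -3*1/16 = -3/16)
K(d) = 4*d**2 (K(d) = (d + d)*(d + d) = (2*d)*(2*d) = 4*d**2)
K(t(4))*17 = (4*(-3/16)**2)*17 = (4*(9/256))*17 = (9/64)*17 = 153/64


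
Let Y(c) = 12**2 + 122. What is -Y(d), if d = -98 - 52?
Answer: -266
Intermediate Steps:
d = -150
Y(c) = 266 (Y(c) = 144 + 122 = 266)
-Y(d) = -1*266 = -266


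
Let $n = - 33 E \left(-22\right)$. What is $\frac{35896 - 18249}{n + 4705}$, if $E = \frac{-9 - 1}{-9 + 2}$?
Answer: $\frac{123529}{40195} \approx 3.0732$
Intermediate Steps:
$E = \frac{10}{7}$ ($E = - \frac{10}{-7} = \left(-10\right) \left(- \frac{1}{7}\right) = \frac{10}{7} \approx 1.4286$)
$n = \frac{7260}{7}$ ($n = \left(-33\right) \frac{10}{7} \left(-22\right) = \left(- \frac{330}{7}\right) \left(-22\right) = \frac{7260}{7} \approx 1037.1$)
$\frac{35896 - 18249}{n + 4705} = \frac{35896 - 18249}{\frac{7260}{7} + 4705} = \frac{17647}{\frac{40195}{7}} = 17647 \cdot \frac{7}{40195} = \frac{123529}{40195}$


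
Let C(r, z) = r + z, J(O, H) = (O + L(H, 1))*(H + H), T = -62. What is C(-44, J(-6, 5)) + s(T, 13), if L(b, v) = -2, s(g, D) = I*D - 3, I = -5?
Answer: -192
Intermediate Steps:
s(g, D) = -3 - 5*D (s(g, D) = -5*D - 3 = -3 - 5*D)
J(O, H) = 2*H*(-2 + O) (J(O, H) = (O - 2)*(H + H) = (-2 + O)*(2*H) = 2*H*(-2 + O))
C(-44, J(-6, 5)) + s(T, 13) = (-44 + 2*5*(-2 - 6)) + (-3 - 5*13) = (-44 + 2*5*(-8)) + (-3 - 65) = (-44 - 80) - 68 = -124 - 68 = -192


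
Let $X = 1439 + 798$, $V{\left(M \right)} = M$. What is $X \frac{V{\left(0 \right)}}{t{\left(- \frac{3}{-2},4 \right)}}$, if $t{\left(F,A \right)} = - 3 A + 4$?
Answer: $0$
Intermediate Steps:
$t{\left(F,A \right)} = 4 - 3 A$
$X = 2237$
$X \frac{V{\left(0 \right)}}{t{\left(- \frac{3}{-2},4 \right)}} = 2237 \frac{0}{4 - 12} = 2237 \frac{0}{-8} = 2237 \cdot 0 \left(- \frac{1}{8}\right) = 2237 \cdot 0 = 0$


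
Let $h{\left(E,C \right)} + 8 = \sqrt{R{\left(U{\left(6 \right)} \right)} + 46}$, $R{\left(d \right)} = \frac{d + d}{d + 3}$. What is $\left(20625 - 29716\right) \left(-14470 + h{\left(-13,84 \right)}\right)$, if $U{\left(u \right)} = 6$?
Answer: $131619498 - \frac{9091 \sqrt{426}}{3} \approx 1.3156 \cdot 10^{8}$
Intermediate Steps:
$R{\left(d \right)} = \frac{2 d}{3 + d}$
$h{\left(E,C \right)} = -8 + \frac{\sqrt{426}}{3}$ ($h{\left(E,C \right)} = -8 + \sqrt{2 \cdot 6 \frac{1}{3 + 6} + 46} = -8 + \sqrt{2 \cdot 6 \cdot \frac{1}{9} + 46} = -8 + \sqrt{\frac{4}{3} + 46} = -8 + \sqrt{\frac{142}{3}} = -8 + \frac{\sqrt{426}}{3}$)
$\left(20625 - 29716\right) \left(-14470 + h{\left(-13,84 \right)}\right) = \left(20625 - 29716\right) \left(-14470 - \left(8 - \frac{\sqrt{426}}{3}\right)\right) = - 9091 \left(-14478 + \frac{\sqrt{426}}{3}\right) = 131619498 - \frac{9091 \sqrt{426}}{3}$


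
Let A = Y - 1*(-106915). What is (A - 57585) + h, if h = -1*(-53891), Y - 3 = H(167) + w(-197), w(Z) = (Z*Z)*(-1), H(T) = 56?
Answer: 64471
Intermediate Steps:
w(Z) = -Z² (w(Z) = Z²*(-1) = -Z²)
Y = -38750 (Y = 3 + (56 - 1*(-197)²) = 3 + (56 - 1*38809) = 3 + (56 - 38809) = 3 - 38753 = -38750)
h = 53891
A = 68165 (A = -38750 - 1*(-106915) = -38750 + 106915 = 68165)
(A - 57585) + h = (68165 - 57585) + 53891 = 10580 + 53891 = 64471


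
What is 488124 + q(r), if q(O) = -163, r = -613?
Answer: 487961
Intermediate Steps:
488124 + q(r) = 488124 - 163 = 487961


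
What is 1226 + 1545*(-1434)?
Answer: -2214304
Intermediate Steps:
1226 + 1545*(-1434) = 1226 - 2215530 = -2214304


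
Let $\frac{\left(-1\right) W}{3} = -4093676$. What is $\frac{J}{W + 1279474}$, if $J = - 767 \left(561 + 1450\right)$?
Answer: $- \frac{1542437}{13560502} \approx -0.11374$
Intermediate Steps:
$W = 12281028$ ($W = \left(-3\right) \left(-4093676\right) = 12281028$)
$J = -1542437$ ($J = \left(-767\right) 2011 = -1542437$)
$\frac{J}{W + 1279474} = - \frac{1542437}{12281028 + 1279474} = - \frac{1542437}{13560502}$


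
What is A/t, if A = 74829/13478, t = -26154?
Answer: -24943/117501204 ≈ -0.00021228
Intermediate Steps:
A = 74829/13478 (A = 74829*(1/13478) = 74829/13478 ≈ 5.5519)
A/t = (74829/13478)/(-26154) = (74829/13478)*(-1/26154) = -24943/117501204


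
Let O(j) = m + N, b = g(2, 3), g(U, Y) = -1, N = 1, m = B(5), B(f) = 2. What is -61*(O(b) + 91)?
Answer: -5734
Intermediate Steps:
m = 2
b = -1
O(j) = 3 (O(j) = 2 + 1 = 3)
-61*(O(b) + 91) = -61*(3 + 91) = -61*94 = -5734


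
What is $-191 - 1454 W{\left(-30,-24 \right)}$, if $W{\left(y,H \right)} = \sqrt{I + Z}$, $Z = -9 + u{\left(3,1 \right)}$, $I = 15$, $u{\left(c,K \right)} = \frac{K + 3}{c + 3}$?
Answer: $-191 - \frac{2908 \sqrt{15}}{3} \approx -3945.2$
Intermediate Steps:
$u{\left(c,K \right)} = \frac{3 + K}{3 + c}$
$Z = - \frac{25}{3}$ ($Z = -9 + \frac{3 + 1}{3 + 3} = -9 + \frac{1}{6} \cdot 4 = -9 + \frac{2}{3} = - \frac{25}{3} \approx -8.3333$)
$W{\left(y,H \right)} = \frac{2 \sqrt{15}}{3}$ ($W{\left(y,H \right)} = \sqrt{15 - \frac{25}{3}} = \sqrt{\frac{20}{3}} = \frac{2 \sqrt{15}}{3}$)
$-191 - 1454 W{\left(-30,-24 \right)} = -191 - 1454 \frac{2 \sqrt{15}}{3} = -191 - \frac{2908 \sqrt{15}}{3}$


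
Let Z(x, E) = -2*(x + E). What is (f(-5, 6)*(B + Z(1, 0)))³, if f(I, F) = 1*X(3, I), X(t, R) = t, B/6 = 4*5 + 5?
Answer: 87528384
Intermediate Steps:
Z(x, E) = -2*E - 2*x (Z(x, E) = -2*(E + x) = -2*E - 2*x)
B = 150 (B = 6*(4*5 + 5) = 6*(20 + 5) = 6*25 = 150)
f(I, F) = 3 (f(I, F) = 1*3 = 3)
(f(-5, 6)*(B + Z(1, 0)))³ = (3*(150 + (-2*0 - 2*1)))³ = (3*(150 + (0 - 2)))³ = (3*(150 - 2))³ = (3*148)³ = 444³ = 87528384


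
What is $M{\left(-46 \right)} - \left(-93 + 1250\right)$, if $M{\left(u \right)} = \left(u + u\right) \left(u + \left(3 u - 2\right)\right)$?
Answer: $15955$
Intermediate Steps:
$M{\left(u \right)} = 2 u \left(-2 + 4 u\right)$ ($M{\left(u \right)} = 2 u \left(u + \left(-2 + 3 u\right)\right) = 2 u \left(-2 + 4 u\right)$)
$M{\left(-46 \right)} - \left(-93 + 1250\right) = 4 \left(-46\right) \left(-1 + 2 \left(-46\right)\right) - \left(-93 + 1250\right) = 4 \left(-46\right) \left(-1 - 92\right) - 1157 = 4 \left(-46\right) \left(-93\right) - 1157 = 17112 - 1157 = 15955$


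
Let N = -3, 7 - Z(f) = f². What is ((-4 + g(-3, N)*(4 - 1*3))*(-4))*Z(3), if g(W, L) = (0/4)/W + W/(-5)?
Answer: -136/5 ≈ -27.200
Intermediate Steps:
Z(f) = 7 - f²
g(W, L) = -W/5 (g(W, L) = (0*(¼))/W + W*(-⅕) = 0/W - W/5 = 0 - W/5 = -W/5)
((-4 + g(-3, N)*(4 - 1*3))*(-4))*Z(3) = ((-4 + (-⅕*(-3))*(4 - 1*3))*(-4))*(7 - 1*3²) = ((-4 + 3*(4 - 3)/5)*(-4))*(7 - 1*9) = ((-4 + (⅗)*1)*(-4))*(7 - 9) = ((-4 + ⅗)*(-4))*(-2) = -17/5*(-4)*(-2) = (68/5)*(-2) = -136/5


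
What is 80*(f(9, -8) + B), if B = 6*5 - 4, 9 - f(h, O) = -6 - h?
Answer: 4000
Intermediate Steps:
f(h, O) = 15 + h (f(h, O) = 9 - (-6 - h) = 9 + (6 + h) = 15 + h)
B = 26 (B = 30 - 4 = 26)
80*(f(9, -8) + B) = 80*((15 + 9) + 26) = 80*(24 + 26) = 80*50 = 4000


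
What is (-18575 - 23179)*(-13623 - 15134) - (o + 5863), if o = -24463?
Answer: 1200738378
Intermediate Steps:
(-18575 - 23179)*(-13623 - 15134) - (o + 5863) = (-18575 - 23179)*(-13623 - 15134) - (-24463 + 5863) = -41754*(-28757) - 1*(-18600) = 1200719778 + 18600 = 1200738378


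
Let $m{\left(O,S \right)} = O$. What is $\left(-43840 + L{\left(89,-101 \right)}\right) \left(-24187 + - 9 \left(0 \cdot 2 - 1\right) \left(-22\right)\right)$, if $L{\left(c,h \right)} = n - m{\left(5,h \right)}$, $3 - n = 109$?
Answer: $1071745135$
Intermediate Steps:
$n = -106$ ($n = 3 - 109 = -106$)
$L{\left(c,h \right)} = -111$ ($L{\left(c,h \right)} = -106 - 5 = -111$)
$\left(-43840 + L{\left(89,-101 \right)}\right) \left(-24187 + - 9 \left(0 \cdot 2 - 1\right) \left(-22\right)\right) = \left(-43840 - 111\right) \left(-24187 + - 9 \left(0 \cdot 2 - 1\right) \left(-22\right)\right) = - 43951 \left(-24187 + - 9 \left(0 - 1\right) \left(-22\right)\right) = - 43951 \left(-24187 + \left(-9\right) \left(-1\right) \left(-22\right)\right) = - 43951 \left(-24187 + 9 \left(-22\right)\right) = - 43951 \left(-24187 - 198\right) = \left(-43951\right) \left(-24385\right) = 1071745135$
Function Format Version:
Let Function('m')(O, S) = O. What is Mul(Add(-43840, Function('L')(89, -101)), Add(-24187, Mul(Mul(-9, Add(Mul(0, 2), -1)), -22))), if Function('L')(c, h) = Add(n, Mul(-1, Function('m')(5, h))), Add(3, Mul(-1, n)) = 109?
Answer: 1071745135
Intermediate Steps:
n = -106 (n = Add(3, Mul(-1, 109)) = Add(3, -109) = -106)
Function('L')(c, h) = -111 (Function('L')(c, h) = Add(-106, Mul(-1, 5)) = Add(-106, -5) = -111)
Mul(Add(-43840, Function('L')(89, -101)), Add(-24187, Mul(Mul(-9, Add(Mul(0, 2), -1)), -22))) = Mul(Add(-43840, -111), Add(-24187, Mul(Mul(-9, Add(Mul(0, 2), -1)), -22))) = Mul(-43951, Add(-24187, Mul(Mul(-9, Add(0, -1)), -22))) = Mul(-43951, Add(-24187, Mul(Mul(-9, -1), -22))) = Mul(-43951, Add(-24187, Mul(9, -22))) = Mul(-43951, Add(-24187, -198)) = Mul(-43951, -24385) = 1071745135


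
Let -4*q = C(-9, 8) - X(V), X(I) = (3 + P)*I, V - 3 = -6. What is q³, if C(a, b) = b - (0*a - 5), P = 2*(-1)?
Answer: -64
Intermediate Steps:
V = -3 (V = 3 - 6 = -3)
P = -2
C(a, b) = 5 + b (C(a, b) = b - (0 - 5) = b - 1*(-5) = b + 5 = 5 + b)
X(I) = I (X(I) = (3 - 2)*I = 1*I = I)
q = -4 (q = -((5 + 8) - 1*(-3))/4 = -(13 + 3)/4 = -¼*16 = -4)
q³ = (-4)³ = -64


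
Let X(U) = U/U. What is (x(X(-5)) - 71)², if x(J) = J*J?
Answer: 4900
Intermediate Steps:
X(U) = 1
x(J) = J²
(x(X(-5)) - 71)² = (1² - 71)² = (1 - 71)² = (-70)² = 4900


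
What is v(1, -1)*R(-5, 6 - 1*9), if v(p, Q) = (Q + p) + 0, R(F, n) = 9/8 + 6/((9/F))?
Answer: 0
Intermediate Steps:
R(F, n) = 9/8 + 2*F/3 (R(F, n) = 9*(⅛) + 6*(F/9) = 9/8 + 2*F/3)
v(p, Q) = Q + p
v(1, -1)*R(-5, 6 - 1*9) = (-1 + 1)*(9/8 + (⅔)*(-5)) = 0*(9/8 - 10/3) = 0*(-53/24) = 0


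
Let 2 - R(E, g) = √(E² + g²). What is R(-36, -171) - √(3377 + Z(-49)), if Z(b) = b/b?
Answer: 2 - √3378 - 9*√377 ≈ -230.87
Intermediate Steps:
Z(b) = 1
R(E, g) = 2 - √(E² + g²)
R(-36, -171) - √(3377 + Z(-49)) = (2 - √((-36)² + (-171)²)) - √(3377 + 1) = (2 - √(1296 + 29241)) - √3378 = (2 - √30537) - √3378 = (2 - 9*√377) - √3378 = 2 - √3378 - 9*√377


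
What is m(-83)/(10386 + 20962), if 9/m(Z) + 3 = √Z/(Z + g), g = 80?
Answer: -243/5141072 + 27*I*√83/5141072 ≈ -4.7266e-5 + 4.7846e-5*I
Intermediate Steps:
m(Z) = 9/(-3 + √Z/(80 + Z)) (m(Z) = 9/(-3 + √Z/(Z + 80)) = 9/(-3 + √Z/(80 + Z)))
m(-83)/(10386 + 20962) = (9*(-80 - 1*(-83))/(240 - √(-83) + 3*(-83)))/(10386 + 20962) = (9*(-80 + 83)/(240 - I*√83 - 249))/31348 = (9*3/(240 - I*√83 - 249))*(1/31348) = (9*3/(-9 - I*√83))*(1/31348) = (27/(-9 - I*√83))*(1/31348) = 27/(31348*(-9 - I*√83))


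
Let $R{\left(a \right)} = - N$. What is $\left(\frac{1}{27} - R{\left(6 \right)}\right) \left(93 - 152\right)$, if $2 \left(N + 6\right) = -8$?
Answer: $\frac{15871}{27} \approx 587.81$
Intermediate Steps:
$N = -10$ ($N = -6 + \frac{1}{2} \left(-8\right) = -6 - 4 = -10$)
$R{\left(a \right)} = 10$ ($R{\left(a \right)} = \left(-1\right) \left(-10\right) = 10$)
$\left(\frac{1}{27} - R{\left(6 \right)}\right) \left(93 - 152\right) = \left(\frac{1}{27} - 10\right) \left(93 - 152\right) = \left(\frac{1}{27} - 10\right) \left(-59\right) = \left(- \frac{269}{27}\right) \left(-59\right) = \frac{15871}{27}$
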